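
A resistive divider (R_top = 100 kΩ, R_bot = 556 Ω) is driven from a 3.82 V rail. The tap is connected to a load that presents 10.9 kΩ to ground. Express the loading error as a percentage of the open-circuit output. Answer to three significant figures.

4.83 %

The divider's output (Thévenin) resistance is R_top‖R_bot = 552.9 Ω.
Fractional drop under load = R_th/(R_th + R_L) = 552.9 / (552.9 + 10900) = 0.04828.
So the output falls by 4.83 %.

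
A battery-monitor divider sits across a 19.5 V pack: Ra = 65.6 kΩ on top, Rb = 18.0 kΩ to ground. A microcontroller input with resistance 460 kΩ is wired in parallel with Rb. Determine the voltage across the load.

V_out ≈ 4.07 V

The load sits in parallel with Rb: Rb‖R_L = (18.0 × 460) / (18.0 + 460) = 17.32 kΩ.
V_out = 19.5 × 17.32 / (65.6 + 17.32) = 19.5 × 17.32/82.92 = 4.07 V.
(Unloaded it would have been 4.20 V.)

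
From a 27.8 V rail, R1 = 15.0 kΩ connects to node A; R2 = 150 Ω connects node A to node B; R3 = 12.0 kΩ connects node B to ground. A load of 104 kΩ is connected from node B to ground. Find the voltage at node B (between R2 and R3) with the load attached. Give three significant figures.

At node B, R3 is in parallel with the load: R3‖R_L = 10760 Ω.
Below node A the resistance is R2 + (R3‖R_L) = 10910 Ω, so V_A = 27.8 × 10910/25910 = 11.70 V.
Then V_B = V_A × (R3‖R_L)/(R2 + R3‖R_L) = 11.70 × 10760/10910 = 11.5 V.

V ≈ 11.5 V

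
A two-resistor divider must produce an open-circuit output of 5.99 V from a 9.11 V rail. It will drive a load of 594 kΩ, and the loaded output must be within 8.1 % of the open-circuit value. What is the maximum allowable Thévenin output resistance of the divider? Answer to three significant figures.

R_th ≤ 52.4 kΩ

Loading drop = R_th/(R_th + R_L) ≤ 0.0810, so R_th ≤ R_L · ε/(1−ε) = 594 kΩ × 0.0810/0.9190 = 52.4 kΩ.
(Any R1, R2 with R2/(R1+R2) = 0.658 and R1‖R2 ≤ 52.4 kΩ will meet the spec.)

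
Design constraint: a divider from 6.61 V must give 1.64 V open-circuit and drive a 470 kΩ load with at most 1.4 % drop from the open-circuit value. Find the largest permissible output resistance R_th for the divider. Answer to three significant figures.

R_th ≤ 6.67 kΩ

Loading drop = R_th/(R_th + R_L) ≤ 0.0140, so R_th ≤ R_L · ε/(1−ε) = 470 kΩ × 0.0140/0.9860 = 6.67 kΩ.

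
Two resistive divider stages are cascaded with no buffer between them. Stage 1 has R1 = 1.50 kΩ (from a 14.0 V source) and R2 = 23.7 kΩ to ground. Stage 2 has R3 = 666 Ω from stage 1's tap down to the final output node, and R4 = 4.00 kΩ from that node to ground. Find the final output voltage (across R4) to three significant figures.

V_out ≈ 8.67 V

Stage 2 presents R3+R4 = 4666 Ω as a load on stage 1's tap.
Stage 1's lower leg becomes R2‖(R3+R4) = 3898 Ω, so V_mid = 14.0 × 3898/5398 = 10.11 V.
Stage 2 is itself unloaded: V_out = V_mid × R4/(R3+R4) = 10.11 × 4000/4666 = 8.67 V.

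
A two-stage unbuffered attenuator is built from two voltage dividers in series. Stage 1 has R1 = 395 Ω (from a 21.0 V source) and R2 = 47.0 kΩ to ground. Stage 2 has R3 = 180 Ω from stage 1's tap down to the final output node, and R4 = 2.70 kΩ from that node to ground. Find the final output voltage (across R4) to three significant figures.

V_out ≈ 17.2 V

Stage 2 presents R3+R4 = 2880 Ω as a load on stage 1's tap.
Stage 1's lower leg becomes R2‖(R3+R4) = 2714 Ω, so V_mid = 21.0 × 2714/3109 = 18.33 V.
Stage 2 is itself unloaded: V_out = V_mid × R4/(R3+R4) = 18.33 × 2700/2880 = 17.2 V.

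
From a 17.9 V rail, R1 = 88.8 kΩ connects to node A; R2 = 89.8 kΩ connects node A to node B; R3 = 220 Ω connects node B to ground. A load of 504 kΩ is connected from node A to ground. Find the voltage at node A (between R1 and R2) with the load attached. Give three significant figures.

V ≈ 8.28 V

Below node A the series string R2+R3 = 90020 Ω sits in parallel with the 504000 Ω load: 76380 Ω.
V_A = 17.9 × 76380/(88800 + 76380) = 8.28 V.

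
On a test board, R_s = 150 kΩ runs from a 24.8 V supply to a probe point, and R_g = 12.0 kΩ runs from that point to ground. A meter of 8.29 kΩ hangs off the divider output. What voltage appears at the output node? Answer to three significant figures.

The load sits in parallel with R_g: R_g‖R_L = (12.0 × 8.29) / (12.0 + 8.29) = 4.903 kΩ.
V_out = 24.8 × 4.903 / (150 + 4.903) = 24.8 × 4.903/154.9 = 0.785 V.

V_out ≈ 0.785 V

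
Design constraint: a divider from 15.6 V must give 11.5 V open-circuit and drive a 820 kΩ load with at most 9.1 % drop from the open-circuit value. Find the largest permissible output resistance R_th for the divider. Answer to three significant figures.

Loading drop = R_th/(R_th + R_L) ≤ 0.0910, so R_th ≤ R_L · ε/(1−ε) = 820 kΩ × 0.0910/0.9090 = 82.1 kΩ.

R_th ≤ 82.1 kΩ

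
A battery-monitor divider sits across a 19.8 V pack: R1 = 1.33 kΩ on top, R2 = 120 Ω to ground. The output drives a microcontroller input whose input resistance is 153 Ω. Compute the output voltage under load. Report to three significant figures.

V_out ≈ 0.953 V

The load sits in parallel with R2: R2‖R_L = (120 × 153) / (120 + 153) = 67.25 Ω.
V_out = 19.8 × 67.25 / (1330 + 67.25) = 19.8 × 67.25/1397 = 0.953 V.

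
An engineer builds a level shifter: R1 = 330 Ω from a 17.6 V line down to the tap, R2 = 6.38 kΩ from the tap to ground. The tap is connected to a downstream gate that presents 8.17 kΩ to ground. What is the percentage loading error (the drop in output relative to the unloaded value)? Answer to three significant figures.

3.70 %

The divider's output (Thévenin) resistance is R1‖R2 = 313.8 Ω.
Fractional drop under load = R_th/(R_th + R_L) = 313.8 / (313.8 + 8170) = 0.03698.
So the output falls by 3.70 %.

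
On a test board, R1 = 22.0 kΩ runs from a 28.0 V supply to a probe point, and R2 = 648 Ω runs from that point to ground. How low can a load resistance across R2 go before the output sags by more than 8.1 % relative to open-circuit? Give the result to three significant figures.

R_L(min) ≈ 7.14 kΩ

Output resistance R_th = R1‖R2 = (22000 × 648)/22650 = 629.5 Ω.
The fractional drop is R_th/(R_th + R_L); requiring this ≤ 0.0810 gives R_L ≥ R_th(1/0.0810 − 1) = 629.5 × 11.35 = 7.14 kΩ.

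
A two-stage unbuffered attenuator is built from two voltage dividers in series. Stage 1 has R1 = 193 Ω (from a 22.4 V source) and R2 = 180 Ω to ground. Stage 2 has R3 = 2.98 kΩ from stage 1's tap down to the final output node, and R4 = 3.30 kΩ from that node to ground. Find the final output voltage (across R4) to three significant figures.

V_out ≈ 5.60 V

Stage 2 presents R3+R4 = 6280 Ω as a load on stage 1's tap.
Stage 1's lower leg becomes R2‖(R3+R4) = 175.0 Ω, so V_mid = 22.4 × 175.0/368.0 = 10.65 V.
Stage 2 is itself unloaded: V_out = V_mid × R4/(R3+R4) = 10.65 × 3300/6280 = 5.60 V.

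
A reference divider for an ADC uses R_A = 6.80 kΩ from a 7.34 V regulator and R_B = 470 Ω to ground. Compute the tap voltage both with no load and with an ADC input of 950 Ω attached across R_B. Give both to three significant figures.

Open-circuit: V = 7.34 × 470/(6800 + 470) = 0.475 V.
With the load, R_B becomes R_B‖R_L = 314.4 Ω, so V = 7.34 × 314.4/7114 = 0.324 V.

Unloaded: 0.475 V; loaded: 0.324 V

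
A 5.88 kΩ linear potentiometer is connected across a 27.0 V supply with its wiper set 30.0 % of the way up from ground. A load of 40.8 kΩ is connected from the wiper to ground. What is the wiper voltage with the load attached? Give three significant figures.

The wiper splits the pot into (1−α)R = 4.116 kΩ above and αR = 1.764 kΩ below.
Lower section ‖ load = 1.691 kΩ.
V_wiper = 27.0 × 1.691/(4.116 + 1.691) = 7.86 V.

V ≈ 7.86 V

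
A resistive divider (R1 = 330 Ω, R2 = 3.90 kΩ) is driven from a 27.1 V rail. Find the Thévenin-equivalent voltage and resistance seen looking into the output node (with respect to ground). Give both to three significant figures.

V_th is the open-circuit tap voltage: 27.1 × 3900/(330 + 3900) = 25.0 V.
With the supply zeroed, R1 and R2 appear in parallel from the tap: R_th = R1‖R2 = (330 × 3900)/4230 = 304 Ω.

V_th = 25.0 V, R_th = 304 Ω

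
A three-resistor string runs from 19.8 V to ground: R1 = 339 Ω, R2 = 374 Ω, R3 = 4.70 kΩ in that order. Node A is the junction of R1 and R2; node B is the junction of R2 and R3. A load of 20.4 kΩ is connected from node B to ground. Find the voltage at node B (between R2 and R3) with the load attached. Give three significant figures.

V ≈ 16.7 V

At node B, R3 is in parallel with the load: R3‖R_L = 3820 Ω.
Below node A the resistance is R2 + (R3‖R_L) = 4194 Ω, so V_A = 19.8 × 4194/4533 = 18.32 V.
Then V_B = V_A × (R3‖R_L)/(R2 + R3‖R_L) = 18.32 × 3820/4194 = 16.7 V.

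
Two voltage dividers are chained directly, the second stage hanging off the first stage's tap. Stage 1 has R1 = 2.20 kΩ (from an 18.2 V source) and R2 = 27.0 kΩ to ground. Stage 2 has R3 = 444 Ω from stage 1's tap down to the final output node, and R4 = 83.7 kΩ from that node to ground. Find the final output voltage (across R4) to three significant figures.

Stage 2 presents R3+R4 = 84140 Ω as a load on stage 1's tap.
Stage 1's lower leg becomes R2‖(R3+R4) = 20440 Ω, so V_mid = 18.2 × 20440/22640 = 16.43 V.
Stage 2 is itself unloaded: V_out = V_mid × R4/(R3+R4) = 16.43 × 83700/84140 = 16.3 V.

V_out ≈ 16.3 V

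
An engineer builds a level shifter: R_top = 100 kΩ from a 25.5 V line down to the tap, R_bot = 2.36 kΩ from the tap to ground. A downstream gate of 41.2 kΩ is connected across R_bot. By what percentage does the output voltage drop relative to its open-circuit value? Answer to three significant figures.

The divider's output (Thévenin) resistance is R_top‖R_bot = 2.306 kΩ.
Fractional drop under load = R_th/(R_th + R_L) = 2.306 / (2.306 + 41.2) = 0.05300.
So the output falls by 5.30 %.

5.30 %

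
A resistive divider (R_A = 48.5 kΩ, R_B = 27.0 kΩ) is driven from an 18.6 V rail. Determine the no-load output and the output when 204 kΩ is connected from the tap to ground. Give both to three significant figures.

Unloaded: 6.65 V; loaded: 6.13 V

Open-circuit: V = 18.6 × 27.0/(48.5 + 27.0) = 6.65 V.
With the load, R_B becomes R_B‖R_L = 23.84 kΩ, so V = 18.6 × 23.84/72.34 = 6.13 V.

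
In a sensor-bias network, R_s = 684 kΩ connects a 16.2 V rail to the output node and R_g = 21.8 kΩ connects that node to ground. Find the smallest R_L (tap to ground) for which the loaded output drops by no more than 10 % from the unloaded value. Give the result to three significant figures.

R_L(min) ≈ 190 kΩ

Output resistance R_th = R_s‖R_g = (684 × 21.8)/705.8 = 21.13 kΩ.
The fractional drop is R_th/(R_th + R_L); requiring this ≤ 0.100 gives R_L ≥ R_th(1/0.100 − 1) = 21.13 × 9.000 = 190 kΩ.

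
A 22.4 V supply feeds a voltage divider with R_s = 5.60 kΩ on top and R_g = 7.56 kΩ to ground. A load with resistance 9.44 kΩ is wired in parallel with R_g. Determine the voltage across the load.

The load sits in parallel with R_g: R_g‖R_L = (7.56 × 9.44) / (7.56 + 9.44) = 4.198 kΩ.
V_out = 22.4 × 4.198 / (5.60 + 4.198) = 22.4 × 4.198/9.798 = 9.60 V.

V_out ≈ 9.60 V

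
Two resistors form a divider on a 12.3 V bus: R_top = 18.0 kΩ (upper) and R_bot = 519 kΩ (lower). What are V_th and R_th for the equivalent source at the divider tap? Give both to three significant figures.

V_th = 11.9 V, R_th = 17.4 kΩ

V_th is the open-circuit tap voltage: 12.3 × 519/(18.0 + 519) = 11.9 V.
With the supply zeroed, R_top and R_bot appear in parallel from the tap: R_th = R_top‖R_bot = (18.0 × 519)/537.0 = 17.4 kΩ.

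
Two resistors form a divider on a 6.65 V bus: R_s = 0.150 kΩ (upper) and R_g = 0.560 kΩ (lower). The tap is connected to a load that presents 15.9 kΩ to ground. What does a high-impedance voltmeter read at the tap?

The load sits in parallel with R_g: R_g‖R_L = (560 × 15900) / (560 + 15900) = 540.9 Ω.
V_out = 6.65 × 540.9 / (150 + 540.9) = 6.65 × 540.9/690.9 = 5.21 V.

V_out ≈ 5.21 V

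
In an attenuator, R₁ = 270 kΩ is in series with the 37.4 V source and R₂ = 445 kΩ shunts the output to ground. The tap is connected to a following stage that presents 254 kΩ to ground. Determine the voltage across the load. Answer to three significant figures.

V_out ≈ 14.0 V

The load sits in parallel with R₂: R₂‖R_L = (445 × 254) / (445 + 254) = 161.7 kΩ.
V_out = 37.4 × 161.7 / (270 + 161.7) = 37.4 × 161.7/431.7 = 14.0 V.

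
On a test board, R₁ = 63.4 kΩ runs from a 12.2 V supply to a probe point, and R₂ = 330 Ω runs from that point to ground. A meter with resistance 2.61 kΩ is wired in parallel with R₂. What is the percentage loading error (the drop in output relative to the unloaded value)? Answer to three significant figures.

11.2 %

The divider's output (Thévenin) resistance is R₁‖R₂ = 328.3 Ω.
Fractional drop under load = R_th/(R_th + R_L) = 328.3 / (328.3 + 2610) = 0.1117.
So the output falls by 11.2 %.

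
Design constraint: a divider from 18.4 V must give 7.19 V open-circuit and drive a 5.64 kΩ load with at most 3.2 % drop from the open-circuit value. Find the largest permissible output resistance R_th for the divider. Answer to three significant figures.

Loading drop = R_th/(R_th + R_L) ≤ 0.0320, so R_th ≤ R_L · ε/(1−ε) = 5.64 kΩ × 0.0320/0.9680 = 186 Ω.
(Any R1, R2 with R2/(R1+R2) = 0.391 and R1‖R2 ≤ 186 Ω will meet the spec.)

R_th ≤ 186 Ω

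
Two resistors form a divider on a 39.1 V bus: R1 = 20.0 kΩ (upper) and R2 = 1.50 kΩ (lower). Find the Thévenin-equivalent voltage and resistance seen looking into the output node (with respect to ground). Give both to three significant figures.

V_th is the open-circuit tap voltage: 39.1 × 1.50/(20.0 + 1.50) = 2.73 V.
With the supply zeroed, R1 and R2 appear in parallel from the tap: R_th = R1‖R2 = (20.0 × 1.50)/21.50 = 1.40 kΩ.

V_th = 2.73 V, R_th = 1.40 kΩ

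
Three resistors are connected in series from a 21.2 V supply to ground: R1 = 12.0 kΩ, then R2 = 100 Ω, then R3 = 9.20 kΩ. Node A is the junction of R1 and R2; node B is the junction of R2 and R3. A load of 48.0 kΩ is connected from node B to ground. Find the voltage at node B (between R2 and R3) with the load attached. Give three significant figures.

V ≈ 8.26 V

At node B, R3 is in parallel with the load: R3‖R_L = 7720 Ω.
Below node A the resistance is R2 + (R3‖R_L) = 7820 Ω, so V_A = 21.2 × 7820/19820 = 8.365 V.
Then V_B = V_A × (R3‖R_L)/(R2 + R3‖R_L) = 8.365 × 7720/7820 = 8.26 V.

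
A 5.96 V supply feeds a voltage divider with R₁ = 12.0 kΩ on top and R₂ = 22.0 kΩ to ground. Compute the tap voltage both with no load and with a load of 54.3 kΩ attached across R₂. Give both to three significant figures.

Unloaded: 3.86 V; loaded: 3.37 V

Open-circuit: V = 5.96 × 22.0/(12.0 + 22.0) = 3.86 V.
With the load, R₂ becomes R₂‖R_L = 15.66 kΩ, so V = 5.96 × 15.66/27.66 = 3.37 V.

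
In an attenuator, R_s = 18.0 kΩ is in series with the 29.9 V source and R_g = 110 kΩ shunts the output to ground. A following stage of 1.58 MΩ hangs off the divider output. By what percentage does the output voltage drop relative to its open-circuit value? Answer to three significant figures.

The divider's output (Thévenin) resistance is R_s‖R_g = 15.47 kΩ.
Fractional drop under load = R_th/(R_th + R_L) = 15.47 / (15.47 + 1580) = 0.009695.
So the output falls by 0.970 %.

0.970 %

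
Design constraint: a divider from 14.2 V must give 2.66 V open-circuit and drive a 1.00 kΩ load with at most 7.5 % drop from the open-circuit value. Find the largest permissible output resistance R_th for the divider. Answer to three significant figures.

Loading drop = R_th/(R_th + R_L) ≤ 0.0750, so R_th ≤ R_L · ε/(1−ε) = 1.00 kΩ × 0.0750/0.9250 = 81.1 Ω.

R_th ≤ 81.1 Ω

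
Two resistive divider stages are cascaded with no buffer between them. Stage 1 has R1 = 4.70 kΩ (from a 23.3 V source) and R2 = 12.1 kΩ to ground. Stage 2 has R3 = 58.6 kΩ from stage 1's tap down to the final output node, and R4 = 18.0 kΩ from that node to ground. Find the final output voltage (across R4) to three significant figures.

Stage 2 presents R3+R4 = 76.60 kΩ as a load on stage 1's tap.
Stage 1's lower leg becomes R2‖(R3+R4) = 10.45 kΩ, so V_mid = 23.3 × 10.45/15.15 = 16.07 V.
Stage 2 is itself unloaded: V_out = V_mid × R4/(R3+R4) = 16.07 × 18.0/76.60 = 3.78 V.

V_out ≈ 3.78 V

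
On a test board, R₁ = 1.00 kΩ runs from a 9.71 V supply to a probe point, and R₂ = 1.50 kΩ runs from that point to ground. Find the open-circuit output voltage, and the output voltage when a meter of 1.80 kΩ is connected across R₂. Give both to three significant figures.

Open-circuit: V = 9.71 × 1.50/(1.00 + 1.50) = 5.83 V.
With the load, R₂ becomes R₂‖R_L = 0.8182 kΩ, so V = 9.71 × 0.8182/1.818 = 4.37 V.

Unloaded: 5.83 V; loaded: 4.37 V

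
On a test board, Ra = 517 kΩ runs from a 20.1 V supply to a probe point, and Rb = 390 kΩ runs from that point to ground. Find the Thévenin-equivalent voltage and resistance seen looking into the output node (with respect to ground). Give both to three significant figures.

V_th is the open-circuit tap voltage: 20.1 × 390/(517 + 390) = 8.64 V.
With the supply zeroed, Ra and Rb appear in parallel from the tap: R_th = Ra‖Rb = (517 × 390)/907.0 = 222 kΩ.

V_th = 8.64 V, R_th = 222 kΩ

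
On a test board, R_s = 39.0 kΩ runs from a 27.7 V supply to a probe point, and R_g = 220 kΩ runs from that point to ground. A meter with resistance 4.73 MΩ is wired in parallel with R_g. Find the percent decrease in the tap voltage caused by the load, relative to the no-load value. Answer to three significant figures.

The divider's output (Thévenin) resistance is R_s‖R_g = 33.13 kΩ.
Fractional drop under load = R_th/(R_th + R_L) = 33.13 / (33.13 + 4730) = 0.006955.
So the output falls by 0.695 %.

0.695 %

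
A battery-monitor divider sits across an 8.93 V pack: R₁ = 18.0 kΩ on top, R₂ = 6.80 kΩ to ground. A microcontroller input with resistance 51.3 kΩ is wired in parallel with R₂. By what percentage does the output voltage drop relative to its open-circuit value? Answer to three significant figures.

8.78 %

Unloaded V = 8.93 × 6.80/24.80 = 2.4485 V.
Loaded: R₂‖R_L = 6.004 kΩ, giving V = 8.93 × 6.004/24.00 = 2.2337 V.
Drop = (2.4485 − 2.2337) / 2.4485 = 8.78 %.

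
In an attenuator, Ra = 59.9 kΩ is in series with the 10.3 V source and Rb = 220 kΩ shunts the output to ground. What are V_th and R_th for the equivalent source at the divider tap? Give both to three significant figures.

V_th = 8.10 V, R_th = 47.1 kΩ

V_th is the open-circuit tap voltage: 10.3 × 220/(59.9 + 220) = 8.10 V.
With the supply zeroed, Ra and Rb appear in parallel from the tap: R_th = Ra‖Rb = (59.9 × 220)/279.9 = 47.1 kΩ.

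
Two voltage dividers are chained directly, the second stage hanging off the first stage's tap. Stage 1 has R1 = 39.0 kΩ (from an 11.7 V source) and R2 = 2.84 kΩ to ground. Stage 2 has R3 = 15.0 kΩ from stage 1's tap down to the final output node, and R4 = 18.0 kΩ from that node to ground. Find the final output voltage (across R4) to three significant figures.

V_out ≈ 0.401 V

Stage 2 presents R3+R4 = 33.00 kΩ as a load on stage 1's tap.
Stage 1's lower leg becomes R2‖(R3+R4) = 2.615 kΩ, so V_mid = 11.7 × 2.615/41.61 = 0.7352 V.
Stage 2 is itself unloaded: V_out = V_mid × R4/(R3+R4) = 0.7352 × 18.0/33.00 = 0.401 V.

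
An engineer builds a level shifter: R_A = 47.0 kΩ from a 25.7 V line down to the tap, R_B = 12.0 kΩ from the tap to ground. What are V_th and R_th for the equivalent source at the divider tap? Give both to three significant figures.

V_th = 5.23 V, R_th = 9.56 kΩ

V_th is the open-circuit tap voltage: 25.7 × 12.0/(47.0 + 12.0) = 5.23 V.
With the supply zeroed, R_A and R_B appear in parallel from the tap: R_th = R_A‖R_B = (47.0 × 12.0)/59.00 = 9.56 kΩ.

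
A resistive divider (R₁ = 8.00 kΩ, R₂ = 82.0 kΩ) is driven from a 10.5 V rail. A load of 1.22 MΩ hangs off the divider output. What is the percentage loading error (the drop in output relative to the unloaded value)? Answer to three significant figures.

0.594 %

The divider's output (Thévenin) resistance is R₁‖R₂ = 7.289 kΩ.
Fractional drop under load = R_th/(R_th + R_L) = 7.289 / (7.289 + 1220) = 0.005939.
So the output falls by 0.594 %.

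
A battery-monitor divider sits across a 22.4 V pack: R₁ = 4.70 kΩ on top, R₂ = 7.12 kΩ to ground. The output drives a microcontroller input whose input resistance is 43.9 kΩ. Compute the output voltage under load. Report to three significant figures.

V_out ≈ 12.7 V

The load sits in parallel with R₂: R₂‖R_L = (7.12 × 43.9) / (7.12 + 43.9) = 6.126 kΩ.
V_out = 22.4 × 6.126 / (4.70 + 6.126) = 22.4 × 6.126/10.83 = 12.7 V.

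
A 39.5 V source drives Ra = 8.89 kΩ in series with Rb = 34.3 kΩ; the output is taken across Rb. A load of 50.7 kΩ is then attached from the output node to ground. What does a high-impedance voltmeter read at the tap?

V_out ≈ 27.5 V

The load sits in parallel with Rb: Rb‖R_L = (34.3 × 50.7) / (34.3 + 50.7) = 20.46 kΩ.
V_out = 39.5 × 20.46 / (8.89 + 20.46) = 39.5 × 20.46/29.35 = 27.5 V.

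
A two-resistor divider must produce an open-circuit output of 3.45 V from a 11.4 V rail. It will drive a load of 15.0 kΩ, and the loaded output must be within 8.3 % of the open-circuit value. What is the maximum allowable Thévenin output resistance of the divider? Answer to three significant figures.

R_th ≤ 1.36 kΩ

Loading drop = R_th/(R_th + R_L) ≤ 0.0830, so R_th ≤ R_L · ε/(1−ε) = 15.0 kΩ × 0.0830/0.9170 = 1.36 kΩ.
(Any R1, R2 with R2/(R1+R2) = 0.303 and R1‖R2 ≤ 1.36 kΩ will meet the spec.)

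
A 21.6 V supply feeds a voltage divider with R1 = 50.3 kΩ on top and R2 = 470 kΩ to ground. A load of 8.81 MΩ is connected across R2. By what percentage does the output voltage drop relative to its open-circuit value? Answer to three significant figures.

0.513 %

The divider's output (Thévenin) resistance is R1‖R2 = 45.44 kΩ.
Fractional drop under load = R_th/(R_th + R_L) = 45.44 / (45.44 + 8810) = 0.005131.
So the output falls by 0.513 %.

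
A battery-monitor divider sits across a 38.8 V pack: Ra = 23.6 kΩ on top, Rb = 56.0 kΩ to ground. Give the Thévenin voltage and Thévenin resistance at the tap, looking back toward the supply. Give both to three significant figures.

V_th is the open-circuit tap voltage: 38.8 × 56.0/(23.6 + 56.0) = 27.3 V.
With the supply zeroed, Ra and Rb appear in parallel from the tap: R_th = Ra‖Rb = (23.6 × 56.0)/79.60 = 16.6 kΩ.

V_th = 27.3 V, R_th = 16.6 kΩ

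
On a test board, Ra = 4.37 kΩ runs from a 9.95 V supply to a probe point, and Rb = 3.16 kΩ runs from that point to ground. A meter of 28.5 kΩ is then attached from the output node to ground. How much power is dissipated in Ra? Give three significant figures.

P ≈ 8.31 mW

Total resistance from the source is Ra + (Rb‖R_L) = 7.215 kΩ, so I = 9.95/7.215 kΩ = 1.379 mA.
P = I²·Ra = (1.379 mA)² × 4.37 kΩ = 8.31 mW.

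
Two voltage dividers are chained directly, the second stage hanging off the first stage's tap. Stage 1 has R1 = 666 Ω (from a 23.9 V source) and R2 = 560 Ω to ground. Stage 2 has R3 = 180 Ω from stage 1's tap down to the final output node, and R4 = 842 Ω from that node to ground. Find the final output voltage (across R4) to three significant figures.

V_out ≈ 6.93 V

Stage 2 presents R3+R4 = 1022 Ω as a load on stage 1's tap.
Stage 1's lower leg becomes R2‖(R3+R4) = 361.8 Ω, so V_mid = 23.9 × 361.8/1028 = 8.413 V.
Stage 2 is itself unloaded: V_out = V_mid × R4/(R3+R4) = 8.413 × 842/1022 = 6.93 V.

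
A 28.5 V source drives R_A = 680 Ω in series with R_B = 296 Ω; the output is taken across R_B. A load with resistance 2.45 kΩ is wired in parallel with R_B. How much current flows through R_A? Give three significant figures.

I ≈ 30.2 mA

R_B‖R_L = 264.1 Ω, so the source sees R_A + R_B‖R_L = 944.1 Ω.
I = 28.5 V / 944.1 Ω = 30.2 mA.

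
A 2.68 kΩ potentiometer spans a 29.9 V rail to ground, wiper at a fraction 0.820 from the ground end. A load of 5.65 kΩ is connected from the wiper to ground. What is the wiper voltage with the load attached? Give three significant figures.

V ≈ 22.9 V

The wiper splits the pot into (1−α)R = 482.4 Ω above and αR = 2198 Ω below.
Lower section ‖ load = 1582 Ω.
V_wiper = 29.9 × 1582/(482.4 + 1582) = 22.9 V.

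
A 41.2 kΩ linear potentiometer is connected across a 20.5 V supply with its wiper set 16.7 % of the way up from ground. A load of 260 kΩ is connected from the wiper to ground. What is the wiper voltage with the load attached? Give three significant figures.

V ≈ 3.35 V

The wiper splits the pot into (1−α)R = 34.32 kΩ above and αR = 6.880 kΩ below.
Lower section ‖ load = 6.703 kΩ.
V_wiper = 20.5 × 6.703/(34.32 + 6.703) = 3.35 V.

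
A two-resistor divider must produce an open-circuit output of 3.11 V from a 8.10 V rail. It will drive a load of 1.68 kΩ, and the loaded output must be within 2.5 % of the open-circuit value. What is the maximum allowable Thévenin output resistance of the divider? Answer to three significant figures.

Loading drop = R_th/(R_th + R_L) ≤ 0.0250, so R_th ≤ R_L · ε/(1−ε) = 1.68 kΩ × 0.0250/0.9750 = 43.1 Ω.

R_th ≤ 43.1 Ω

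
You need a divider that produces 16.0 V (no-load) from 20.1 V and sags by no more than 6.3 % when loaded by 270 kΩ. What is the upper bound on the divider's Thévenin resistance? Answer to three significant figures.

Loading drop = R_th/(R_th + R_L) ≤ 0.0630, so R_th ≤ R_L · ε/(1−ε) = 270 kΩ × 0.0630/0.9370 = 18.2 kΩ.

R_th ≤ 18.2 kΩ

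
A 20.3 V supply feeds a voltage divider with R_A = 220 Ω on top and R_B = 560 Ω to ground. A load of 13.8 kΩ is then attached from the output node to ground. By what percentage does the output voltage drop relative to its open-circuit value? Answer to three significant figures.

The divider's output (Thévenin) resistance is R_A‖R_B = 157.9 Ω.
Fractional drop under load = R_th/(R_th + R_L) = 157.9 / (157.9 + 13800) = 0.01132.
So the output falls by 1.13 %.

1.13 %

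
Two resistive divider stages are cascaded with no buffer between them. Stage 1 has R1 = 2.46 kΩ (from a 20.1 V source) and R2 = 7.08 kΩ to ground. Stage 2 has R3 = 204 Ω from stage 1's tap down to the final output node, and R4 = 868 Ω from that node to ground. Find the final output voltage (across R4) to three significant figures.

Stage 2 presents R3+R4 = 1072 Ω as a load on stage 1's tap.
Stage 1's lower leg becomes R2‖(R3+R4) = 931.0 Ω, so V_mid = 20.1 × 931.0/3391 = 5.519 V.
Stage 2 is itself unloaded: V_out = V_mid × R4/(R3+R4) = 5.519 × 868/1072 = 4.47 V.

V_out ≈ 4.47 V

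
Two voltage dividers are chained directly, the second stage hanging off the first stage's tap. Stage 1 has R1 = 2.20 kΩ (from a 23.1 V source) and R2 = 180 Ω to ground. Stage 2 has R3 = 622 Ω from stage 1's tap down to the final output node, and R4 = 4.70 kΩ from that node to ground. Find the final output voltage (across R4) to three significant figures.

V_out ≈ 1.50 V

Stage 2 presents R3+R4 = 5322 Ω as a load on stage 1's tap.
Stage 1's lower leg becomes R2‖(R3+R4) = 174.1 Ω, so V_mid = 23.1 × 174.1/2374 = 1.694 V.
Stage 2 is itself unloaded: V_out = V_mid × R4/(R3+R4) = 1.694 × 4700/5322 = 1.50 V.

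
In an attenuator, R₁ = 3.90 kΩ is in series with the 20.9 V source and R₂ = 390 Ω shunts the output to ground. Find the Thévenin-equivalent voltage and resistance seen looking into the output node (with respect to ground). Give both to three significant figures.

V_th = 1.90 V, R_th = 355 Ω

V_th is the open-circuit tap voltage: 20.9 × 390/(3900 + 390) = 1.90 V.
With the supply zeroed, R₁ and R₂ appear in parallel from the tap: R_th = R₁‖R₂ = (3900 × 390)/4290 = 355 Ω.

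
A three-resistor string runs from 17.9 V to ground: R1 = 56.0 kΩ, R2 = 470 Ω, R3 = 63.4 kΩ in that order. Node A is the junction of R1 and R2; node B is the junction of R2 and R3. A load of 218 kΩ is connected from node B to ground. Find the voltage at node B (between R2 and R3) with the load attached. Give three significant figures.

At node B, R3 is in parallel with the load: R3‖R_L = 49120 Ω.
Below node A the resistance is R2 + (R3‖R_L) = 49590 Ω, so V_A = 17.9 × 49590/105600 = 8.406 V.
Then V_B = V_A × (R3‖R_L)/(R2 + R3‖R_L) = 8.406 × 49120/49590 = 8.33 V.

V ≈ 8.33 V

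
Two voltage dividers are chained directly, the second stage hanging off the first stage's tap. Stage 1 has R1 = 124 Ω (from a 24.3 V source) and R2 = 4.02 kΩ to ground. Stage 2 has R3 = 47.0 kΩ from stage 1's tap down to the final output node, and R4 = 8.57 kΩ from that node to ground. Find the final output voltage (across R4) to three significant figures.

Stage 2 presents R3+R4 = 55570 Ω as a load on stage 1's tap.
Stage 1's lower leg becomes R2‖(R3+R4) = 3749 Ω, so V_mid = 24.3 × 3749/3873 = 23.52 V.
Stage 2 is itself unloaded: V_out = V_mid × R4/(R3+R4) = 23.52 × 8570/55570 = 3.63 V.

V_out ≈ 3.63 V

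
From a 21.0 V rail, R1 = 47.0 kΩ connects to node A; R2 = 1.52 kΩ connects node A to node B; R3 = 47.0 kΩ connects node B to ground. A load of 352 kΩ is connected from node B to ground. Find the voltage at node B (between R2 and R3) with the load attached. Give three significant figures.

At node B, R3 is in parallel with the load: R3‖R_L = 41.46 kΩ.
Below node A the resistance is R2 + (R3‖R_L) = 42.98 kΩ, so V_A = 21.0 × 42.98/89.98 = 10.03 V.
Then V_B = V_A × (R3‖R_L)/(R2 + R3‖R_L) = 10.03 × 41.46/42.98 = 9.68 V.

V ≈ 9.68 V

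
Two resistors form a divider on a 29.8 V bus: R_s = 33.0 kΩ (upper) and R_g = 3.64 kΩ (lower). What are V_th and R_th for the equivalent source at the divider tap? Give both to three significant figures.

V_th is the open-circuit tap voltage: 29.8 × 3.64/(33.0 + 3.64) = 2.96 V.
With the supply zeroed, R_s and R_g appear in parallel from the tap: R_th = R_s‖R_g = (33.0 × 3.64)/36.64 = 3.28 kΩ.

V_th = 2.96 V, R_th = 3.28 kΩ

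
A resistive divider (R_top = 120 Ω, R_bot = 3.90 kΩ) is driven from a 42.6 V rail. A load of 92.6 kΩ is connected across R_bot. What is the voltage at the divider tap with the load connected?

The load sits in parallel with R_bot: R_bot‖R_L = (3900 × 92600) / (3900 + 92600) = 3742 Ω.
V_out = 42.6 × 3742 / (120 + 3742) = 42.6 × 3742/3862 = 41.3 V.
(Unloaded it would have been 41.3 V.)

V_out ≈ 41.3 V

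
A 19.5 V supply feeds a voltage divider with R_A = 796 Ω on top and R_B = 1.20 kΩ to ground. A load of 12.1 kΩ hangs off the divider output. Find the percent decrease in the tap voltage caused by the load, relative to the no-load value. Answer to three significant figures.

The divider's output (Thévenin) resistance is R_A‖R_B = 478.6 Ω.
Fractional drop under load = R_th/(R_th + R_L) = 478.6 / (478.6 + 12100) = 0.03805.
So the output falls by 3.80 %.

3.80 %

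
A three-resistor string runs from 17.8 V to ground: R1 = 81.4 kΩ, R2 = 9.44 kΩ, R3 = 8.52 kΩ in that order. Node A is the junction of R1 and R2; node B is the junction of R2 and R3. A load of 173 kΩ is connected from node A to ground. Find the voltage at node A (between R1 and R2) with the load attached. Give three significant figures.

V ≈ 2.97 V

Below node A the series string R2+R3 = 17.96 kΩ sits in parallel with the 173 kΩ load: 16.27 kΩ.
V_A = 17.8 × 16.27/(81.4 + 16.27) = 2.97 V.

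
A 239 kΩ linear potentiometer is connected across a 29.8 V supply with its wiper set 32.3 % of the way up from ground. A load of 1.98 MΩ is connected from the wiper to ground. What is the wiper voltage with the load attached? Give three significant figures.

V ≈ 9.38 V

The wiper splits the pot into (1−α)R = 161.8 kΩ above and αR = 77.20 kΩ below.
Lower section ‖ load = 74.30 kΩ.
V_wiper = 29.8 × 74.30/(161.8 + 74.30) = 9.38 V.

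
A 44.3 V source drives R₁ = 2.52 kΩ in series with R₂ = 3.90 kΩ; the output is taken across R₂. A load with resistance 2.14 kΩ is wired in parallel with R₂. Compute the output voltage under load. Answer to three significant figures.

V_out ≈ 15.7 V

The load sits in parallel with R₂: R₂‖R_L = (3.90 × 2.14) / (3.90 + 2.14) = 1.382 kΩ.
V_out = 44.3 × 1.382 / (2.52 + 1.382) = 44.3 × 1.382/3.902 = 15.7 V.
(Unloaded it would have been 26.9 V.)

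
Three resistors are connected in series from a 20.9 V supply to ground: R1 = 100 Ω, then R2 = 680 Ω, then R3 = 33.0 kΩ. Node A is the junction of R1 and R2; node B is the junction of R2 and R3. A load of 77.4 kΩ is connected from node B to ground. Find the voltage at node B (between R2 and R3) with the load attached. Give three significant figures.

V ≈ 20.2 V

At node B, R3 is in parallel with the load: R3‖R_L = 23140 Ω.
Below node A the resistance is R2 + (R3‖R_L) = 23820 Ω, so V_A = 20.9 × 23820/23920 = 20.81 V.
Then V_B = V_A × (R3‖R_L)/(R2 + R3‖R_L) = 20.81 × 23140/23820 = 20.2 V.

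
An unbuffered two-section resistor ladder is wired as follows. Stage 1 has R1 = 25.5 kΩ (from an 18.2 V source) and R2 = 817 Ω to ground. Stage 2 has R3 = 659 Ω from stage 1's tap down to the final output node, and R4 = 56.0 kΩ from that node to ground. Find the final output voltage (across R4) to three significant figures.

Stage 2 presents R3+R4 = 56660 Ω as a load on stage 1's tap.
Stage 1's lower leg becomes R2‖(R3+R4) = 805.4 Ω, so V_mid = 18.2 × 805.4/26310 = 0.5572 V.
Stage 2 is itself unloaded: V_out = V_mid × R4/(R3+R4) = 0.5572 × 56000/56660 = 0.551 V.

V_out ≈ 0.551 V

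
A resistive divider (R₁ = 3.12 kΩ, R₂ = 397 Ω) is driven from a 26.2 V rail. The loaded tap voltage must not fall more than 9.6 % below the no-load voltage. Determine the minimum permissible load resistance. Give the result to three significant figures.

Output resistance R_th = R₁‖R₂ = (3120 × 397)/3517 = 352.2 Ω.
The fractional drop is R_th/(R_th + R_L); requiring this ≤ 0.0960 gives R_L ≥ R_th(1/0.0960 − 1) = 352.2 × 9.417 = 3.32 kΩ.

R_L(min) ≈ 3.32 kΩ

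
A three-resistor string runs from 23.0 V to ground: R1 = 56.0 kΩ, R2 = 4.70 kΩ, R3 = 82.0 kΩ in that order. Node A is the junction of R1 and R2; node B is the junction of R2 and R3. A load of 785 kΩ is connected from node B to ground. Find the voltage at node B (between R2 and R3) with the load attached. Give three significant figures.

At node B, R3 is in parallel with the load: R3‖R_L = 74.24 kΩ.
Below node A the resistance is R2 + (R3‖R_L) = 78.94 kΩ, so V_A = 23.0 × 78.94/134.9 = 13.46 V.
Then V_B = V_A × (R3‖R_L)/(R2 + R3‖R_L) = 13.46 × 74.24/78.94 = 12.7 V.

V ≈ 12.7 V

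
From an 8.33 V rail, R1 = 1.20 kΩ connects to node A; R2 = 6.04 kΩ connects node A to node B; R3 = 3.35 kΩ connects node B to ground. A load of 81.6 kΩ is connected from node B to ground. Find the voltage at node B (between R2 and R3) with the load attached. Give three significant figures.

At node B, R3 is in parallel with the load: R3‖R_L = 3.218 kΩ.
Below node A the resistance is R2 + (R3‖R_L) = 9.258 kΩ, so V_A = 8.33 × 9.258/10.46 = 7.374 V.
Then V_B = V_A × (R3‖R_L)/(R2 + R3‖R_L) = 7.374 × 3.218/9.258 = 2.56 V.

V ≈ 2.56 V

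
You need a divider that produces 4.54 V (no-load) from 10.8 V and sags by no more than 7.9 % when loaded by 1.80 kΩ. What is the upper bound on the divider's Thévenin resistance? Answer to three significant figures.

Loading drop = R_th/(R_th + R_L) ≤ 0.0790, so R_th ≤ R_L · ε/(1−ε) = 1.80 kΩ × 0.0790/0.9210 = 154 Ω.

R_th ≤ 154 Ω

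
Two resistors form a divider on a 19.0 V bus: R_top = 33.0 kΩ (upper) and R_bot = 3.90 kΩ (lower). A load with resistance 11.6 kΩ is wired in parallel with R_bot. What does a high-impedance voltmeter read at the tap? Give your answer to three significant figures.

V_out ≈ 1.54 V

The load sits in parallel with R_bot: R_bot‖R_L = (3.90 × 11.6) / (3.90 + 11.6) = 2.919 kΩ.
V_out = 19.0 × 2.919 / (33.0 + 2.919) = 19.0 × 2.919/35.92 = 1.54 V.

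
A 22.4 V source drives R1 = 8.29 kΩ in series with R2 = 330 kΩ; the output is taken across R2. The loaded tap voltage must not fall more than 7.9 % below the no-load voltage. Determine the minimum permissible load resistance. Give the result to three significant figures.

Output resistance R_th = R1‖R2 = (8.29 × 330)/338.3 = 8.087 kΩ.
The fractional drop is R_th/(R_th + R_L); requiring this ≤ 0.0790 gives R_L ≥ R_th(1/0.0790 − 1) = 8.087 × 11.66 = 94.3 kΩ.

R_L(min) ≈ 94.3 kΩ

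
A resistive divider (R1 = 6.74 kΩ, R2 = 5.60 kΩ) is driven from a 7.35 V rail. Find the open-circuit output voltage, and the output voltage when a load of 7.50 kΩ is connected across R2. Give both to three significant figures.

Unloaded: 3.34 V; loaded: 2.37 V

Open-circuit: V = 7.35 × 5.60/(6.74 + 5.60) = 3.34 V.
With the load, R2 becomes R2‖R_L = 3.206 kΩ, so V = 7.35 × 3.206/9.946 = 2.37 V.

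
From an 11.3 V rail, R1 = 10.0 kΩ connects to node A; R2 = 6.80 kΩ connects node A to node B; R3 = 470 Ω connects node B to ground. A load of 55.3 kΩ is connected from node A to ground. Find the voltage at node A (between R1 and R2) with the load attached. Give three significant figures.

V ≈ 4.42 V

Below node A the series string R2+R3 = 7270 Ω sits in parallel with the 55300 Ω load: 6425 Ω.
V_A = 11.3 × 6425/(10000 + 6425) = 4.42 V.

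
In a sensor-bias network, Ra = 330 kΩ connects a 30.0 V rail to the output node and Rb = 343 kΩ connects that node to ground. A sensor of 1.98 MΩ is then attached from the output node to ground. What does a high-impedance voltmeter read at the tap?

The load sits in parallel with Rb: Rb‖R_L = (343 × 1980) / (343 + 1980) = 292.4 kΩ.
V_out = 30.0 × 292.4 / (330 + 292.4) = 30.0 × 292.4/622.4 = 14.1 V.

V_out ≈ 14.1 V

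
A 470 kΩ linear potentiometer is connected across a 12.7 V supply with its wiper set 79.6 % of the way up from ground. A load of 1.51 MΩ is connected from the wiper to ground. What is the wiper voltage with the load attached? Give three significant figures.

V ≈ 9.62 V

The wiper splits the pot into (1−α)R = 95.88 kΩ above and αR = 374.1 kΩ below.
Lower section ‖ load = 299.8 kΩ.
V_wiper = 12.7 × 299.8/(95.88 + 299.8) = 9.62 V.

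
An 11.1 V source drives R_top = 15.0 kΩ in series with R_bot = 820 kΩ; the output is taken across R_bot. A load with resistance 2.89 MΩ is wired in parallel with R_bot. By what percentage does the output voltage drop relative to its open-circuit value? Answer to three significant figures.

The divider's output (Thévenin) resistance is R_top‖R_bot = 14.73 kΩ.
Fractional drop under load = R_th/(R_th + R_L) = 14.73 / (14.73 + 2890) = 0.005071.
So the output falls by 0.507 %.

0.507 %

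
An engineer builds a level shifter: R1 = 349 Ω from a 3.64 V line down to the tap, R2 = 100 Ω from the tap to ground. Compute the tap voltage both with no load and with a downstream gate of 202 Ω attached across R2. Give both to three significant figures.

Unloaded: 0.811 V; loaded: 0.585 V

Open-circuit: V = 3.64 × 100/(349 + 100) = 0.811 V.
With the load, R2 becomes R2‖R_L = 66.89 Ω, so V = 3.64 × 66.89/415.9 = 0.585 V.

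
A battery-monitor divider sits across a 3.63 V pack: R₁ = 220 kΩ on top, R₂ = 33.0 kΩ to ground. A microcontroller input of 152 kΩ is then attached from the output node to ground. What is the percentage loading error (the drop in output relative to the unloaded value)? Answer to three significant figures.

The divider's output (Thévenin) resistance is R₁‖R₂ = 28.70 kΩ.
Fractional drop under load = R_th/(R_th + R_L) = 28.70 / (28.70 + 152) = 0.1588.
So the output falls by 15.9 %.

15.9 %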